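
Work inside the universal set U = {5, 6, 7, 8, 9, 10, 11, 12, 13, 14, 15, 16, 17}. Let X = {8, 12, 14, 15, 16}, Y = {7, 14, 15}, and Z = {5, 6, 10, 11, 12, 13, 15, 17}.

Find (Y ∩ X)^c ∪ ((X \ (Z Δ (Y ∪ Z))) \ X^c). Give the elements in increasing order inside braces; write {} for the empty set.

Y ∩ X = {14, 15}
(Y ∩ X)^c = {5, 6, 7, 8, 9, 10, 11, 12, 13, 16, 17}
Y ∪ Z = {5, 6, 7, 10, 11, 12, 13, 14, 15, 17}
Z Δ (Y ∪ Z) = {7, 14}
X \ (Z Δ (Y ∪ Z)) = {8, 12, 15, 16}
X^c = {5, 6, 7, 9, 10, 11, 13, 17}
(X \ (Z Δ (Y ∪ Z))) \ X^c = {8, 12, 15, 16}
(Y ∩ X)^c ∪ ((X \ (Z Δ (Y ∪ Z))) \ X^c) = {5, 6, 7, 8, 9, 10, 11, 12, 13, 15, 16, 17}

{5, 6, 7, 8, 9, 10, 11, 12, 13, 15, 16, 17}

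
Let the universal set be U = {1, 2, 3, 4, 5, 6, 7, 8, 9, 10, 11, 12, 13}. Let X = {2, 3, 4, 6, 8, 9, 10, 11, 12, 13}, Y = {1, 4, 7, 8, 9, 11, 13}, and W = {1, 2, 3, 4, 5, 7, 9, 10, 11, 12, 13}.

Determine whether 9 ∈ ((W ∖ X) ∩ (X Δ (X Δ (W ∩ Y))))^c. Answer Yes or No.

9 ∈ W and 9 ∈ X, so 9 ∉ W ∖ X
9 ∈ W and 9 ∈ Y, so 9 ∈ W ∩ Y
9 ∈ X and 9 ∈ (W ∩ Y), so 9 ∉ X Δ (W ∩ Y)
9 ∈ X and 9 ∉ (X Δ (W ∩ Y)), so 9 ∈ X Δ (X Δ (W ∩ Y))
9 ∉ (W ∖ X) and 9 ∈ (X Δ (X Δ (W ∩ Y))), so 9 ∉ (W ∖ X) ∩ (X Δ (X Δ (W ∩ Y)))
9 ∈ ((W ∖ X) ∩ (X Δ (X Δ (W ∩ Y))))^c since 9 ∉ ((W ∖ X) ∩ (X Δ (X Δ (W ∩ Y))))

Yes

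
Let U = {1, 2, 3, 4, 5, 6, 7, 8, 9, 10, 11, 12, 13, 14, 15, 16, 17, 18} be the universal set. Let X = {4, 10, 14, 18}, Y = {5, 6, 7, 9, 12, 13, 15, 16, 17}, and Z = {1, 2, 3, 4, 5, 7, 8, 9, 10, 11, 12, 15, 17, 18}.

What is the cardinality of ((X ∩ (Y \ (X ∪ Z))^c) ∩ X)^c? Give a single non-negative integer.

14

X ∪ Z = {1, 2, 3, 4, 5, 7, 8, 9, 10, 11, 12, 14, 15, 17, 18}
Y \ (X ∪ Z) = {6, 13, 16}
(Y \ (X ∪ Z))^c = {1, 2, 3, 4, 5, 7, 8, 9, 10, 11, 12, 14, 15, 17, 18}
X ∩ (Y \ (X ∪ Z))^c = {4, 10, 14, 18}
(X ∩ (Y \ (X ∪ Z))^c) ∩ X = {4, 10, 14, 18}
((X ∩ (Y \ (X ∪ Z))^c) ∩ X)^c = {1, 2, 3, 5, 6, 7, 8, 9, 11, 12, 13, 15, 16, 17}
|((X ∩ (Y \ (X ∪ Z))^c) ∩ X)^c| = 14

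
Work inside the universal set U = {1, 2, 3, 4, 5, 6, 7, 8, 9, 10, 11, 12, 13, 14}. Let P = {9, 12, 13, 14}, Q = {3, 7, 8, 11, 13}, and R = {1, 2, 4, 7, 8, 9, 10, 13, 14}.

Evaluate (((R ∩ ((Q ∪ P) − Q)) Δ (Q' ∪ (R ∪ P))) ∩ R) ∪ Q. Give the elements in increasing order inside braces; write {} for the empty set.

Q ∪ P = {3, 7, 8, 9, 11, 12, 13, 14}
(Q ∪ P) − Q = {9, 12, 14}
R ∩ ((Q ∪ P) − Q) = {9, 14}
Q' = {1, 2, 4, 5, 6, 9, 10, 12, 14}
R ∪ P = {1, 2, 4, 7, 8, 9, 10, 12, 13, 14}
Q' ∪ (R ∪ P) = {1, 2, 4, 5, 6, 7, 8, 9, 10, 12, 13, 14}
(R ∩ ((Q ∪ P) − Q)) Δ (Q' ∪ (R ∪ P)) = {1, 2, 4, 5, 6, 7, 8, 10, 12, 13}
((R ∩ ((Q ∪ P) − Q)) Δ (Q' ∪ (R ∪ P))) ∩ R = {1, 2, 4, 7, 8, 10, 13}
(((R ∩ ((Q ∪ P) − Q)) Δ (Q' ∪ (R ∪ P))) ∩ R) ∪ Q = {1, 2, 3, 4, 7, 8, 10, 11, 13}

{1, 2, 3, 4, 7, 8, 10, 11, 13}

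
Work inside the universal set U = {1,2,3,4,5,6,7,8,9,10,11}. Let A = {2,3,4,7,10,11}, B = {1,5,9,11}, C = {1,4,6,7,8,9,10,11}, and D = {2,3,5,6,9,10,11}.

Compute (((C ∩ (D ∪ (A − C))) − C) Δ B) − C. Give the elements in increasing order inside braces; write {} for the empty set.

A − C = {2,3}
D ∪ (A − C) = {2,3,5,6,9,10,11}
C ∩ (D ∪ (A − C)) = {6,9,10,11}
(C ∩ (D ∪ (A − C))) − C = {}
((C ∩ (D ∪ (A − C))) − C) Δ B = {1,5,9,11}
(((C ∩ (D ∪ (A − C))) − C) Δ B) − C = {5}

{5}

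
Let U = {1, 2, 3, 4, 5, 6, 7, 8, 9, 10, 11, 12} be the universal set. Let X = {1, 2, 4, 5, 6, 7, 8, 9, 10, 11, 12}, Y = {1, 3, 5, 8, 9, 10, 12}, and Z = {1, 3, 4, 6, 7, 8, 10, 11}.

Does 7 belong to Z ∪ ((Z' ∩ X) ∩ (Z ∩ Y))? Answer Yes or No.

Yes

7 ∈ Z, so 7 ∉ Z'
7 ∉ Z' and 7 ∈ X, so 7 ∉ Z' ∩ X
7 ∈ Z and 7 ∉ Y, so 7 ∉ Z ∩ Y
7 ∉ (Z' ∩ X) and 7 ∉ (Z ∩ Y), so 7 ∉ (Z' ∩ X) ∩ (Z ∩ Y)
7 ∈ Z and 7 ∉ ((Z' ∩ X) ∩ (Z ∩ Y)), so 7 ∈ Z ∪ ((Z' ∩ X) ∩ (Z ∩ Y))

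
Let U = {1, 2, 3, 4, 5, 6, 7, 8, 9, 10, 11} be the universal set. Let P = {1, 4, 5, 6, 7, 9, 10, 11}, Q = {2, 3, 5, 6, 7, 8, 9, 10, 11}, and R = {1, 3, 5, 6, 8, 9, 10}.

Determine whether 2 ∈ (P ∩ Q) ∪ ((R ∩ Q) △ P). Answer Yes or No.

2 ∉ P and 2 ∈ Q, so 2 ∉ P ∩ Q
2 ∉ R and 2 ∈ Q, so 2 ∉ R ∩ Q
2 ∉ (R ∩ Q) and 2 ∉ P, so 2 ∉ (R ∩ Q) △ P
2 ∉ (P ∩ Q) and 2 ∉ ((R ∩ Q) △ P), so 2 ∉ (P ∩ Q) ∪ ((R ∩ Q) △ P)

No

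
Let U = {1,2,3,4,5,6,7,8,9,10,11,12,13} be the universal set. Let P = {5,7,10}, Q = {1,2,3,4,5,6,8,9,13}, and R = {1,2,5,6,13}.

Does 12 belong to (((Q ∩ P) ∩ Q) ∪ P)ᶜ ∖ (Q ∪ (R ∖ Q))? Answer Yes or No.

12 ∉ Q and 12 ∉ P, so 12 ∉ Q ∩ P
12 ∉ (Q ∩ P) and 12 ∉ Q, so 12 ∉ (Q ∩ P) ∩ Q
12 ∉ ((Q ∩ P) ∩ Q) and 12 ∉ P, so 12 ∉ ((Q ∩ P) ∩ Q) ∪ P
12 ∈ (((Q ∩ P) ∩ Q) ∪ P)ᶜ since 12 ∉ (((Q ∩ P) ∩ Q) ∪ P)
12 ∉ R and 12 ∉ Q, so 12 ∉ R ∖ Q
12 ∉ Q and 12 ∉ (R ∖ Q), so 12 ∉ Q ∪ (R ∖ Q)
12 ∈ (((Q ∩ P) ∩ Q) ∪ P)ᶜ and 12 ∉ (Q ∪ (R ∖ Q)), so 12 ∈ (((Q ∩ P) ∩ Q) ∪ P)ᶜ ∖ (Q ∪ (R ∖ Q))

Yes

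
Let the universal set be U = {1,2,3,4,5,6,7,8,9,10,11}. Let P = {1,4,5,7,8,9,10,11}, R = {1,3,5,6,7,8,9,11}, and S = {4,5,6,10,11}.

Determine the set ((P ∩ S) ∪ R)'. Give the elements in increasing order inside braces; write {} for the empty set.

{2}

P ∩ S = {4,5,10,11}
(P ∩ S) ∪ R = {1,3,4,5,6,7,8,9,10,11}
((P ∩ S) ∪ R)' = {2}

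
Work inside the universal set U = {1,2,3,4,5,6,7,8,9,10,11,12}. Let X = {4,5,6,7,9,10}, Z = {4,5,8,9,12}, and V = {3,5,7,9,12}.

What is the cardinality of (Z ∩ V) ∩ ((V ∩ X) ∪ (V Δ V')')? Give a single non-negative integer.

2

Z ∩ V = {5,9,12}
V ∩ X = {5,7,9}
V' = {1,2,4,6,8,10,11}
V Δ V' = {1,2,3,4,5,6,7,8,9,10,11,12}
(V Δ V')' = {}
(V ∩ X) ∪ (V Δ V')' = {5,7,9}
(Z ∩ V) ∩ ((V ∩ X) ∪ (V Δ V')') = {5,9}
|(Z ∩ V) ∩ ((V ∩ X) ∪ (V Δ V')')| = 2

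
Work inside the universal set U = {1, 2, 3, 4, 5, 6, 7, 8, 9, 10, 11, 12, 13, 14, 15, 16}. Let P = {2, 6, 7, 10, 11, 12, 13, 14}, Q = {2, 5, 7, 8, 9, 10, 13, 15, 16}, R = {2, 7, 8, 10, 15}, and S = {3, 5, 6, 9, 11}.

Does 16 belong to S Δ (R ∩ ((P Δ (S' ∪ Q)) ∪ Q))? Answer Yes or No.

16 ∉ S, so 16 ∈ S'
16 ∈ S' and 16 ∈ Q, so 16 ∈ S' ∪ Q
16 ∉ P and 16 ∈ (S' ∪ Q), so 16 ∈ P Δ (S' ∪ Q)
16 ∈ (P Δ (S' ∪ Q)) and 16 ∈ Q, so 16 ∈ (P Δ (S' ∪ Q)) ∪ Q
16 ∉ R and 16 ∈ ((P Δ (S' ∪ Q)) ∪ Q), so 16 ∉ R ∩ ((P Δ (S' ∪ Q)) ∪ Q)
16 ∉ S and 16 ∉ (R ∩ ((P Δ (S' ∪ Q)) ∪ Q)), so 16 ∉ S Δ (R ∩ ((P Δ (S' ∪ Q)) ∪ Q))

No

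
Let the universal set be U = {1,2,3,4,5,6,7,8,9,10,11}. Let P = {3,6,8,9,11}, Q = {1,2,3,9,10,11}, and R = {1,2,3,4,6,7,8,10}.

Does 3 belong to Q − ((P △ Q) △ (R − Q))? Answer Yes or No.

3 ∈ P and 3 ∈ Q, so 3 ∉ P △ Q
3 ∈ R and 3 ∈ Q, so 3 ∉ R − Q
3 ∉ (P △ Q) and 3 ∉ (R − Q), so 3 ∉ (P △ Q) △ (R − Q)
3 ∈ Q and 3 ∉ ((P △ Q) △ (R − Q)), so 3 ∈ Q − ((P △ Q) △ (R − Q))

Yes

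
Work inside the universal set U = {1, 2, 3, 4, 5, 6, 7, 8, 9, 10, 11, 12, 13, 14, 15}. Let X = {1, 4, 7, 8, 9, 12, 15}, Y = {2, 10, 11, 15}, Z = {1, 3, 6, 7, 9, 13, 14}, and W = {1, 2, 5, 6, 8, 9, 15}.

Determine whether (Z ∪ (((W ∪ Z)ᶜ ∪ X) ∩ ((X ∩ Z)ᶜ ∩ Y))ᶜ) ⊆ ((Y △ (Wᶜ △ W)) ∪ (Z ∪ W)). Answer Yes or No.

Yes

W ∪ Z = {1, 2, 3, 5, 6, 7, 8, 9, 13, 14, 15}
(W ∪ Z)ᶜ = {4, 10, 11, 12}
(W ∪ Z)ᶜ ∪ X = {1, 4, 7, 8, 9, 10, 11, 12, 15}
X ∩ Z = {1, 7, 9}
(X ∩ Z)ᶜ = {2, 3, 4, 5, 6, 8, 10, 11, 12, 13, 14, 15}
(X ∩ Z)ᶜ ∩ Y = {2, 10, 11, 15}
((W ∪ Z)ᶜ ∪ X) ∩ ((X ∩ Z)ᶜ ∩ Y) = {10, 11, 15}
(((W ∪ Z)ᶜ ∪ X) ∩ ((X ∩ Z)ᶜ ∩ Y))ᶜ = {1, 2, 3, 4, 5, 6, 7, 8, 9, 12, 13, 14}
Z ∪ (((W ∪ Z)ᶜ ∪ X) ∩ ((X ∩ Z)ᶜ ∩ Y))ᶜ = {1, 2, 3, 4, 5, 6, 7, 8, 9, 12, 13, 14}
Wᶜ = {3, 4, 7, 10, 11, 12, 13, 14}
Wᶜ △ W = {1, 2, 3, 4, 5, 6, 7, 8, 9, 10, 11, 12, 13, 14, 15}
Y △ (Wᶜ △ W) = {1, 3, 4, 5, 6, 7, 8, 9, 12, 13, 14}
Z ∪ W = {1, 2, 3, 5, 6, 7, 8, 9, 13, 14, 15}
(Y △ (Wᶜ △ W)) ∪ (Z ∪ W) = {1, 2, 3, 4, 5, 6, 7, 8, 9, 12, 13, 14, 15}
Every element of {1, 2, 3, 4, 5, 6, 7, 8, 9, 12, 13, 14} is in {1, 2, 3, 4, 5, 6, 7, 8, 9, 12, 13, 14, 15}, so Z ∪ (((W ∪ Z)ᶜ ∪ X) ∩ ((X ∩ Z)ᶜ ∩ Y))ᶜ ⊆ (Y △ (Wᶜ △ W)) ∪ (Z ∪ W).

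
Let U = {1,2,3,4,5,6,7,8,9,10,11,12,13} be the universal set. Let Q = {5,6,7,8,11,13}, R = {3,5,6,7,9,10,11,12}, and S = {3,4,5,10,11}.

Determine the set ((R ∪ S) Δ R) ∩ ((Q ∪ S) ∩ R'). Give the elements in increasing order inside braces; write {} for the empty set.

{4}

R ∪ S = {3,4,5,6,7,9,10,11,12}
(R ∪ S) Δ R = {4}
Q ∪ S = {3,4,5,6,7,8,10,11,13}
R' = {1,2,4,8,13}
(Q ∪ S) ∩ R' = {4,8,13}
((R ∪ S) Δ R) ∩ ((Q ∪ S) ∩ R') = {4}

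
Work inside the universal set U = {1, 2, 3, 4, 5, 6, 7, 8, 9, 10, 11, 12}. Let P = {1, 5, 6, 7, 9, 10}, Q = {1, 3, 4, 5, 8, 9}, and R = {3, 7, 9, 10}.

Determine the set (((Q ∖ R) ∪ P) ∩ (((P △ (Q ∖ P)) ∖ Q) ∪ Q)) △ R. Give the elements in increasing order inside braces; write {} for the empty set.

Q ∖ R = {1, 4, 5, 8}
(Q ∖ R) ∪ P = {1, 4, 5, 6, 7, 8, 9, 10}
Q ∖ P = {3, 4, 8}
P △ (Q ∖ P) = {1, 3, 4, 5, 6, 7, 8, 9, 10}
(P △ (Q ∖ P)) ∖ Q = {6, 7, 10}
((P △ (Q ∖ P)) ∖ Q) ∪ Q = {1, 3, 4, 5, 6, 7, 8, 9, 10}
((Q ∖ R) ∪ P) ∩ (((P △ (Q ∖ P)) ∖ Q) ∪ Q) = {1, 4, 5, 6, 7, 8, 9, 10}
(((Q ∖ R) ∪ P) ∩ (((P △ (Q ∖ P)) ∖ Q) ∪ Q)) △ R = {1, 3, 4, 5, 6, 8}

{1, 3, 4, 5, 6, 8}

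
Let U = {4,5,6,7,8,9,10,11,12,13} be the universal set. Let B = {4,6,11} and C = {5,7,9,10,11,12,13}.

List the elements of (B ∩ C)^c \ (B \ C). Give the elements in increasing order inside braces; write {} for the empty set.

{5,7,8,9,10,12,13}

B ∩ C = {11}
(B ∩ C)^c = {4,5,6,7,8,9,10,12,13}
B \ C = {4,6}
(B ∩ C)^c \ (B \ C) = {5,7,8,9,10,12,13}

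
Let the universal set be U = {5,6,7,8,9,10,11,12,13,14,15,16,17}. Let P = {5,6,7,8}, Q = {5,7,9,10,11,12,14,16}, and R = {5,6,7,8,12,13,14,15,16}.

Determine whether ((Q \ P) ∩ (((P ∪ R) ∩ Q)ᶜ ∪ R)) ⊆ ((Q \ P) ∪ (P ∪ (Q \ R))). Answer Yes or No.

Yes

Q \ P = {9,10,11,12,14,16}
P ∪ R = {5,6,7,8,12,13,14,15,16}
(P ∪ R) ∩ Q = {5,7,12,14,16}
((P ∪ R) ∩ Q)ᶜ = {6,8,9,10,11,13,15,17}
((P ∪ R) ∩ Q)ᶜ ∪ R = {5,6,7,8,9,10,11,12,13,14,15,16,17}
(Q \ P) ∩ (((P ∪ R) ∩ Q)ᶜ ∪ R) = {9,10,11,12,14,16}
Q \ R = {9,10,11}
P ∪ (Q \ R) = {5,6,7,8,9,10,11}
(Q \ P) ∪ (P ∪ (Q \ R)) = {5,6,7,8,9,10,11,12,14,16}
Every element of {9,10,11,12,14,16} is in {5,6,7,8,9,10,11,12,14,16}, so (Q \ P) ∩ (((P ∪ R) ∩ Q)ᶜ ∪ R) ⊆ (Q \ P) ∪ (P ∪ (Q \ R)).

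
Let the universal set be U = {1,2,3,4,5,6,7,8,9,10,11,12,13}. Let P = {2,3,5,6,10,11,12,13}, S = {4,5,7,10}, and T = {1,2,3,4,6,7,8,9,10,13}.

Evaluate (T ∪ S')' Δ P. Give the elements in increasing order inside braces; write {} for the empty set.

{2,3,6,10,11,12,13}

S' = {1,2,3,6,8,9,11,12,13}
T ∪ S' = {1,2,3,4,6,7,8,9,10,11,12,13}
(T ∪ S')' = {5}
(T ∪ S')' Δ P = {2,3,6,10,11,12,13}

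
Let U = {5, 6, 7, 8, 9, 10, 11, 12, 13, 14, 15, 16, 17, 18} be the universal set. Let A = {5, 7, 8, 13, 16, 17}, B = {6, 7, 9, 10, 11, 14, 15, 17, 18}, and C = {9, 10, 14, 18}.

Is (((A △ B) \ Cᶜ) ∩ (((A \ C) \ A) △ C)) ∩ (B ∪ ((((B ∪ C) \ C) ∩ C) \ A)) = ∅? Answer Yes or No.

No

A △ B = {5, 6, 8, 9, 10, 11, 13, 14, 15, 16, 18}
Cᶜ = {5, 6, 7, 8, 11, 12, 13, 15, 16, 17}
(A △ B) \ Cᶜ = {9, 10, 14, 18}
A \ C = {5, 7, 8, 13, 16, 17}
(A \ C) \ A = {}
((A \ C) \ A) △ C = {9, 10, 14, 18}
((A △ B) \ Cᶜ) ∩ (((A \ C) \ A) △ C) = {9, 10, 14, 18}
B ∪ C = {6, 7, 9, 10, 11, 14, 15, 17, 18}
(B ∪ C) \ C = {6, 7, 11, 15, 17}
((B ∪ C) \ C) ∩ C = {}
(((B ∪ C) \ C) ∩ C) \ A = {}
B ∪ ((((B ∪ C) \ C) ∩ C) \ A) = {6, 7, 9, 10, 11, 14, 15, 17, 18}
9 lies in both, so they are not disjoint.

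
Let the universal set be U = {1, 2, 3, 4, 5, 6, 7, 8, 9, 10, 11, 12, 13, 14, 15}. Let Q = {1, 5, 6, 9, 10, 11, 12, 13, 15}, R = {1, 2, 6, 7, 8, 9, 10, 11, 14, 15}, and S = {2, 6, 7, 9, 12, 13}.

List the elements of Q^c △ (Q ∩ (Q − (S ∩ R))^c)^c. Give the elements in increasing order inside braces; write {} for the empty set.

{1, 5, 10, 11, 12, 13, 15}

Q^c = {2, 3, 4, 7, 8, 14}
S ∩ R = {2, 6, 7, 9}
Q − (S ∩ R) = {1, 5, 10, 11, 12, 13, 15}
(Q − (S ∩ R))^c = {2, 3, 4, 6, 7, 8, 9, 14}
Q ∩ (Q − (S ∩ R))^c = {6, 9}
(Q ∩ (Q − (S ∩ R))^c)^c = {1, 2, 3, 4, 5, 7, 8, 10, 11, 12, 13, 14, 15}
Q^c △ (Q ∩ (Q − (S ∩ R))^c)^c = {1, 5, 10, 11, 12, 13, 15}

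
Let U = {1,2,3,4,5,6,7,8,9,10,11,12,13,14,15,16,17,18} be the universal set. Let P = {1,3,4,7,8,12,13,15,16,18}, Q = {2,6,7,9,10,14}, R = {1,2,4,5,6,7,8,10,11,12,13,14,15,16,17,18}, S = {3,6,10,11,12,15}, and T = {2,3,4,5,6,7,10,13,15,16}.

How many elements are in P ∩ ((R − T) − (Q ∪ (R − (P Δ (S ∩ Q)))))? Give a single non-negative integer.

4

R − T = {1,8,11,12,14,17,18}
S ∩ Q = {6,10}
P Δ (S ∩ Q) = {1,3,4,6,7,8,10,12,13,15,16,18}
R − (P Δ (S ∩ Q)) = {2,5,11,14,17}
Q ∪ (R − (P Δ (S ∩ Q))) = {2,5,6,7,9,10,11,14,17}
(R − T) − (Q ∪ (R − (P Δ (S ∩ Q)))) = {1,8,12,18}
P ∩ ((R − T) − (Q ∪ (R − (P Δ (S ∩ Q))))) = {1,8,12,18}
|P ∩ ((R − T) − (Q ∪ (R − (P Δ (S ∩ Q)))))| = 4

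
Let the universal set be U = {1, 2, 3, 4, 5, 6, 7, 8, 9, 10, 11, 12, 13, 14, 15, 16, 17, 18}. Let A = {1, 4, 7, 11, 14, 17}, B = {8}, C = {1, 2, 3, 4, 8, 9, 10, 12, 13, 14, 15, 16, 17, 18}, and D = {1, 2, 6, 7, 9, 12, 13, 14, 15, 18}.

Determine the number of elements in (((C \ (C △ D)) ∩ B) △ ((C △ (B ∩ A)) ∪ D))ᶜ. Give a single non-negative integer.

C △ D = {3, 4, 6, 7, 8, 10, 16, 17}
C \ (C △ D) = {1, 2, 9, 12, 13, 14, 15, 18}
(C \ (C △ D)) ∩ B = {}
B ∩ A = {}
C △ (B ∩ A) = {1, 2, 3, 4, 8, 9, 10, 12, 13, 14, 15, 16, 17, 18}
(C △ (B ∩ A)) ∪ D = {1, 2, 3, 4, 6, 7, 8, 9, 10, 12, 13, 14, 15, 16, 17, 18}
((C \ (C △ D)) ∩ B) △ ((C △ (B ∩ A)) ∪ D) = {1, 2, 3, 4, 6, 7, 8, 9, 10, 12, 13, 14, 15, 16, 17, 18}
(((C \ (C △ D)) ∩ B) △ ((C △ (B ∩ A)) ∪ D))ᶜ = {5, 11}
|(((C \ (C △ D)) ∩ B) △ ((C △ (B ∩ A)) ∪ D))ᶜ| = 2

2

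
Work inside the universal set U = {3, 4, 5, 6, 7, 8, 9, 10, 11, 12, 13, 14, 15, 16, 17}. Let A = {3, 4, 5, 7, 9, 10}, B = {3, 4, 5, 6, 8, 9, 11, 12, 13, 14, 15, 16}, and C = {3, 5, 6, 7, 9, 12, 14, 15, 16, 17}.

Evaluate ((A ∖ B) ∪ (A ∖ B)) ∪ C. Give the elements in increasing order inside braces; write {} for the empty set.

A ∖ B = {7, 10}
(A ∖ B) ∪ (A ∖ B) = {7, 10}
((A ∖ B) ∪ (A ∖ B)) ∪ C = {3, 5, 6, 7, 9, 10, 12, 14, 15, 16, 17}

{3, 5, 6, 7, 9, 10, 12, 14, 15, 16, 17}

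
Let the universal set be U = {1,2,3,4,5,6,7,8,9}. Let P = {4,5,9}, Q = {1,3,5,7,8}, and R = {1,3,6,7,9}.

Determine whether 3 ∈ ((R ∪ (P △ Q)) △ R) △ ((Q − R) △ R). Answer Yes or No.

3 ∉ P and 3 ∈ Q, so 3 ∈ P △ Q
3 ∈ R and 3 ∈ (P △ Q), so 3 ∈ R ∪ (P △ Q)
3 ∈ (R ∪ (P △ Q)) and 3 ∈ R, so 3 ∉ (R ∪ (P △ Q)) △ R
3 ∈ Q and 3 ∈ R, so 3 ∉ Q − R
3 ∉ (Q − R) and 3 ∈ R, so 3 ∈ (Q − R) △ R
3 ∉ ((R ∪ (P △ Q)) △ R) and 3 ∈ ((Q − R) △ R), so 3 ∈ ((R ∪ (P △ Q)) △ R) △ ((Q − R) △ R)

Yes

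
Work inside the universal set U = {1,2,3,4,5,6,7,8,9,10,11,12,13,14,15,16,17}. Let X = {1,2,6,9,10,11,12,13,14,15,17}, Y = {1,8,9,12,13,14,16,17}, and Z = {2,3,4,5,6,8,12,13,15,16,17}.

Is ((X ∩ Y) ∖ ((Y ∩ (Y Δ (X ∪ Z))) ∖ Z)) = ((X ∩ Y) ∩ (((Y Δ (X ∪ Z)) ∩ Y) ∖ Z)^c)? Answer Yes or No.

Yes

X ∩ Y = {1,9,12,13,14,17}
X ∪ Z = {1,2,3,4,5,6,8,9,10,11,12,13,14,15,16,17}
Y Δ (X ∪ Z) = {2,3,4,5,6,10,11,15}
Y ∩ (Y Δ (X ∪ Z)) = {}
(Y ∩ (Y Δ (X ∪ Z))) ∖ Z = {}
(X ∩ Y) ∖ ((Y ∩ (Y Δ (X ∪ Z))) ∖ Z) = {1,9,12,13,14,17}
(Y Δ (X ∪ Z)) ∩ Y = {}
((Y Δ (X ∪ Z)) ∩ Y) ∖ Z = {}
(((Y Δ (X ∪ Z)) ∩ Y) ∖ Z)^c = {1,2,3,4,5,6,7,8,9,10,11,12,13,14,15,16,17}
(X ∩ Y) ∩ (((Y Δ (X ∪ Z)) ∩ Y) ∖ Z)^c = {1,9,12,13,14,17}
Both equal {1,9,12,13,14,17}, so (X ∩ Y) ∖ ((Y ∩ (Y Δ (X ∪ Z))) ∖ Z) = (X ∩ Y) ∩ (((Y Δ (X ∪ Z)) ∩ Y) ∖ Z)^c.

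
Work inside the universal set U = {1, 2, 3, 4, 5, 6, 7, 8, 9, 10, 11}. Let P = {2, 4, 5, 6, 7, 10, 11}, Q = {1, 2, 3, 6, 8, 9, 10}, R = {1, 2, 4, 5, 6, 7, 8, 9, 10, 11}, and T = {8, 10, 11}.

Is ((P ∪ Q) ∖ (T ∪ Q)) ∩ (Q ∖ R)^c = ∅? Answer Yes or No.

No

P ∪ Q = {1, 2, 3, 4, 5, 6, 7, 8, 9, 10, 11}
T ∪ Q = {1, 2, 3, 6, 8, 9, 10, 11}
(P ∪ Q) ∖ (T ∪ Q) = {4, 5, 7}
Q ∖ R = {3}
(Q ∖ R)^c = {1, 2, 4, 5, 6, 7, 8, 9, 10, 11}
4 lies in both, so they are not disjoint.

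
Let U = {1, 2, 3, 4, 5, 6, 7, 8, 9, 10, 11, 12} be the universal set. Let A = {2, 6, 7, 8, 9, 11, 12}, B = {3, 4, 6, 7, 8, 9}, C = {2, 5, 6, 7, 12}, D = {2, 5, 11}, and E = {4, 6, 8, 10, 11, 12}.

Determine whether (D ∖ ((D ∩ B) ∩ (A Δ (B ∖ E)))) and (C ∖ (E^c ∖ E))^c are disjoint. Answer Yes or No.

No

D ∩ B = {}
B ∖ E = {3, 7, 9}
A Δ (B ∖ E) = {2, 3, 6, 8, 11, 12}
(D ∩ B) ∩ (A Δ (B ∖ E)) = {}
D ∖ ((D ∩ B) ∩ (A Δ (B ∖ E))) = {2, 5, 11}
E^c = {1, 2, 3, 5, 7, 9}
E^c ∖ E = {1, 2, 3, 5, 7, 9}
C ∖ (E^c ∖ E) = {6, 12}
(C ∖ (E^c ∖ E))^c = {1, 2, 3, 4, 5, 7, 8, 9, 10, 11}
2 lies in both, so they are not disjoint.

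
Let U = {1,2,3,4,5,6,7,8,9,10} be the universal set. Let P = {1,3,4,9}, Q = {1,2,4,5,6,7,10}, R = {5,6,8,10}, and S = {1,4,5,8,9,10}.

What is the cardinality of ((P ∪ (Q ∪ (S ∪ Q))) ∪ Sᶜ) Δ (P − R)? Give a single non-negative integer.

6

S ∪ Q = {1,2,4,5,6,7,8,9,10}
Q ∪ (S ∪ Q) = {1,2,4,5,6,7,8,9,10}
P ∪ (Q ∪ (S ∪ Q)) = {1,2,3,4,5,6,7,8,9,10}
Sᶜ = {2,3,6,7}
(P ∪ (Q ∪ (S ∪ Q))) ∪ Sᶜ = {1,2,3,4,5,6,7,8,9,10}
P − R = {1,3,4,9}
((P ∪ (Q ∪ (S ∪ Q))) ∪ Sᶜ) Δ (P − R) = {2,5,6,7,8,10}
|((P ∪ (Q ∪ (S ∪ Q))) ∪ Sᶜ) Δ (P − R)| = 6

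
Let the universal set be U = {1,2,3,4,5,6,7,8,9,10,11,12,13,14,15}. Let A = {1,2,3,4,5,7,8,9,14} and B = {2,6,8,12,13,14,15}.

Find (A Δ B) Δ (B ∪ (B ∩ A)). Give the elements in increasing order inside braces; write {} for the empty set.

A Δ B = {1,3,4,5,6,7,9,12,13,15}
B ∩ A = {2,8,14}
B ∪ (B ∩ A) = {2,6,8,12,13,14,15}
(A Δ B) Δ (B ∪ (B ∩ A)) = {1,2,3,4,5,7,8,9,14}

{1,2,3,4,5,7,8,9,14}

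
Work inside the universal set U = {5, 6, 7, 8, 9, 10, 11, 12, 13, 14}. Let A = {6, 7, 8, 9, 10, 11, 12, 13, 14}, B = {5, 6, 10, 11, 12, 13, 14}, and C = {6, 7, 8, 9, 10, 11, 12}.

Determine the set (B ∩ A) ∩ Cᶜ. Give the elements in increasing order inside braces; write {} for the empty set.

B ∩ A = {6, 10, 11, 12, 13, 14}
Cᶜ = {5, 13, 14}
(B ∩ A) ∩ Cᶜ = {13, 14}

{13, 14}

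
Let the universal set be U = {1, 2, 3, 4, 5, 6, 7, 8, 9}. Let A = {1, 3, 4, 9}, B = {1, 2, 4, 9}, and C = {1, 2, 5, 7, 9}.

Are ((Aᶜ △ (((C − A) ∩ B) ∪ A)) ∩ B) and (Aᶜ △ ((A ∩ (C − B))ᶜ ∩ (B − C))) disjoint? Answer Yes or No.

No

Aᶜ = {2, 5, 6, 7, 8}
C − A = {2, 5, 7}
(C − A) ∩ B = {2}
((C − A) ∩ B) ∪ A = {1, 2, 3, 4, 9}
Aᶜ △ (((C − A) ∩ B) ∪ A) = {1, 3, 4, 5, 6, 7, 8, 9}
(Aᶜ △ (((C − A) ∩ B) ∪ A)) ∩ B = {1, 4, 9}
C − B = {5, 7}
A ∩ (C − B) = {}
(A ∩ (C − B))ᶜ = {1, 2, 3, 4, 5, 6, 7, 8, 9}
B − C = {4}
(A ∩ (C − B))ᶜ ∩ (B − C) = {4}
Aᶜ △ ((A ∩ (C − B))ᶜ ∩ (B − C)) = {2, 4, 5, 6, 7, 8}
4 lies in both, so they are not disjoint.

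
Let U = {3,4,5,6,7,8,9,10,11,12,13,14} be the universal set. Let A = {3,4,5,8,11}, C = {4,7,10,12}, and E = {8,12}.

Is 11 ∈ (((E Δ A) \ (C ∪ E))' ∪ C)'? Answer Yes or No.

Yes

11 ∉ E and 11 ∈ A, so 11 ∈ E Δ A
11 ∉ C and 11 ∉ E, so 11 ∉ C ∪ E
11 ∈ (E Δ A) and 11 ∉ (C ∪ E), so 11 ∈ (E Δ A) \ (C ∪ E)
11 ∉ ((E Δ A) \ (C ∪ E))' since 11 ∈ ((E Δ A) \ (C ∪ E))
11 ∉ ((E Δ A) \ (C ∪ E))' and 11 ∉ C, so 11 ∉ ((E Δ A) \ (C ∪ E))' ∪ C
11 ∈ (((E Δ A) \ (C ∪ E))' ∪ C)' since 11 ∉ (((E Δ A) \ (C ∪ E))' ∪ C)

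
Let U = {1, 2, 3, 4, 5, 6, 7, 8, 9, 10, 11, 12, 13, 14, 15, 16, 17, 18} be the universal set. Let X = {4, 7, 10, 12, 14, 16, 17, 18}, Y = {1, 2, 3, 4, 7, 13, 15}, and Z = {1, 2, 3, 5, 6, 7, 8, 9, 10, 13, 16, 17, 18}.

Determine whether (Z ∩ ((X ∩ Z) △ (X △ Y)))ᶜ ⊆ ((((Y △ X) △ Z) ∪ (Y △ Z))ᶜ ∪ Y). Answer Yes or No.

No

X ∩ Z = {7, 10, 16, 17, 18}
X △ Y = {1, 2, 3, 10, 12, 13, 14, 15, 16, 17, 18}
(X ∩ Z) △ (X △ Y) = {1, 2, 3, 7, 12, 13, 14, 15}
Z ∩ ((X ∩ Z) △ (X △ Y)) = {1, 2, 3, 7, 13}
(Z ∩ ((X ∩ Z) △ (X △ Y)))ᶜ = {4, 5, 6, 8, 9, 10, 11, 12, 14, 15, 16, 17, 18}
Y △ X = {1, 2, 3, 10, 12, 13, 14, 15, 16, 17, 18}
(Y △ X) △ Z = {5, 6, 7, 8, 9, 12, 14, 15}
Y △ Z = {4, 5, 6, 8, 9, 10, 15, 16, 17, 18}
((Y △ X) △ Z) ∪ (Y △ Z) = {4, 5, 6, 7, 8, 9, 10, 12, 14, 15, 16, 17, 18}
(((Y △ X) △ Z) ∪ (Y △ Z))ᶜ = {1, 2, 3, 11, 13}
(((Y △ X) △ Z) ∪ (Y △ Z))ᶜ ∪ Y = {1, 2, 3, 4, 7, 11, 13, 15}
5 ∈ (Z ∩ ((X ∩ Z) △ (X △ Y)))ᶜ but 5 ∉ (((Y △ X) △ Z) ∪ (Y △ Z))ᶜ ∪ Y, so the inclusion fails.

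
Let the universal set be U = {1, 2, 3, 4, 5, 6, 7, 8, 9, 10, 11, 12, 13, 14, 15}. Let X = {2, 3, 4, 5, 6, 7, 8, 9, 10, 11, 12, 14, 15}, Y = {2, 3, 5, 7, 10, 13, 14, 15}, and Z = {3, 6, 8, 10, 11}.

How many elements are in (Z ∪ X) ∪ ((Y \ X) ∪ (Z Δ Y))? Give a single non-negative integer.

Z ∪ X = {2, 3, 4, 5, 6, 7, 8, 9, 10, 11, 12, 14, 15}
Y \ X = {13}
Z Δ Y = {2, 5, 6, 7, 8, 11, 13, 14, 15}
(Y \ X) ∪ (Z Δ Y) = {2, 5, 6, 7, 8, 11, 13, 14, 15}
(Z ∪ X) ∪ ((Y \ X) ∪ (Z Δ Y)) = {2, 3, 4, 5, 6, 7, 8, 9, 10, 11, 12, 13, 14, 15}
|(Z ∪ X) ∪ ((Y \ X) ∪ (Z Δ Y))| = 14

14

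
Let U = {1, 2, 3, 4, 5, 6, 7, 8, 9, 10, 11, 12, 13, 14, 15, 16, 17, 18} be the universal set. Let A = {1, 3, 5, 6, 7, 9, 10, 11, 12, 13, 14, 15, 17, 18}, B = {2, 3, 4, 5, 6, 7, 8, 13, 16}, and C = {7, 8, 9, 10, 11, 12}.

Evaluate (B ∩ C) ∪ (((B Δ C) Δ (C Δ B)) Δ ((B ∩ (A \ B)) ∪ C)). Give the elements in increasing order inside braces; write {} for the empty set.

{7, 8, 9, 10, 11, 12}

B ∩ C = {7, 8}
B Δ C = {2, 3, 4, 5, 6, 9, 10, 11, 12, 13, 16}
C Δ B = {2, 3, 4, 5, 6, 9, 10, 11, 12, 13, 16}
(B Δ C) Δ (C Δ B) = {}
A \ B = {1, 9, 10, 11, 12, 14, 15, 17, 18}
B ∩ (A \ B) = {}
(B ∩ (A \ B)) ∪ C = {7, 8, 9, 10, 11, 12}
((B Δ C) Δ (C Δ B)) Δ ((B ∩ (A \ B)) ∪ C) = {7, 8, 9, 10, 11, 12}
(B ∩ C) ∪ (((B Δ C) Δ (C Δ B)) Δ ((B ∩ (A \ B)) ∪ C)) = {7, 8, 9, 10, 11, 12}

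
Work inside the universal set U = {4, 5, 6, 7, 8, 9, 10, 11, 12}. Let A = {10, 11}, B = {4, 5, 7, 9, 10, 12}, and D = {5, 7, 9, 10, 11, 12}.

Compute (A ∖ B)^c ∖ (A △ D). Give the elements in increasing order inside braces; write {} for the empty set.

A ∖ B = {11}
(A ∖ B)^c = {4, 5, 6, 7, 8, 9, 10, 12}
A △ D = {5, 7, 9, 12}
(A ∖ B)^c ∖ (A △ D) = {4, 6, 8, 10}

{4, 6, 8, 10}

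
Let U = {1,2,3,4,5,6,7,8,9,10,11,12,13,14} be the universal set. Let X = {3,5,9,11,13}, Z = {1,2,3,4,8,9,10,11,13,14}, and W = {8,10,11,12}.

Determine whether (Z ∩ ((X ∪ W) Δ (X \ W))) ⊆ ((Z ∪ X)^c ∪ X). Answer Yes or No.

X ∪ W = {3,5,8,9,10,11,12,13}
X \ W = {3,5,9,13}
(X ∪ W) Δ (X \ W) = {8,10,11,12}
Z ∩ ((X ∪ W) Δ (X \ W)) = {8,10,11}
Z ∪ X = {1,2,3,4,5,8,9,10,11,13,14}
(Z ∪ X)^c = {6,7,12}
(Z ∪ X)^c ∪ X = {3,5,6,7,9,11,12,13}
8 ∈ Z ∩ ((X ∪ W) Δ (X \ W)) but 8 ∉ (Z ∪ X)^c ∪ X, so the inclusion fails.

No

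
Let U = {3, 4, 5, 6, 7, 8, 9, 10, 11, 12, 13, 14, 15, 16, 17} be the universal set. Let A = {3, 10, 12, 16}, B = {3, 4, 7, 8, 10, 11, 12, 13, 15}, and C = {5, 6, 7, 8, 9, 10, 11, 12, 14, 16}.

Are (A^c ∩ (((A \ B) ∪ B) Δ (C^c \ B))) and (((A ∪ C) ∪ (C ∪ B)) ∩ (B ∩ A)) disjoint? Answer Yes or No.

A^c = {4, 5, 6, 7, 8, 9, 11, 13, 14, 15, 17}
A \ B = {16}
(A \ B) ∪ B = {3, 4, 7, 8, 10, 11, 12, 13, 15, 16}
C^c = {3, 4, 13, 15, 17}
C^c \ B = {17}
((A \ B) ∪ B) Δ (C^c \ B) = {3, 4, 7, 8, 10, 11, 12, 13, 15, 16, 17}
A^c ∩ (((A \ B) ∪ B) Δ (C^c \ B)) = {4, 7, 8, 11, 13, 15, 17}
A ∪ C = {3, 5, 6, 7, 8, 9, 10, 11, 12, 14, 16}
C ∪ B = {3, 4, 5, 6, 7, 8, 9, 10, 11, 12, 13, 14, 15, 16}
(A ∪ C) ∪ (C ∪ B) = {3, 4, 5, 6, 7, 8, 9, 10, 11, 12, 13, 14, 15, 16}
B ∩ A = {3, 10, 12}
((A ∪ C) ∪ (C ∪ B)) ∩ (B ∩ A) = {3, 10, 12}
{4, 7, 8, 11, 13, 15, 17} and {3, 10, 12} share no elements.

Yes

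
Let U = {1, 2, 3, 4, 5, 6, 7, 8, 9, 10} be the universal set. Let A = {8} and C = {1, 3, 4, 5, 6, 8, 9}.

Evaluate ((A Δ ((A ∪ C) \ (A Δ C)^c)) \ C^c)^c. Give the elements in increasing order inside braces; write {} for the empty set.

{2, 7, 10}

A ∪ C = {1, 3, 4, 5, 6, 8, 9}
A Δ C = {1, 3, 4, 5, 6, 9}
(A Δ C)^c = {2, 7, 8, 10}
(A ∪ C) \ (A Δ C)^c = {1, 3, 4, 5, 6, 9}
A Δ ((A ∪ C) \ (A Δ C)^c) = {1, 3, 4, 5, 6, 8, 9}
C^c = {2, 7, 10}
(A Δ ((A ∪ C) \ (A Δ C)^c)) \ C^c = {1, 3, 4, 5, 6, 8, 9}
((A Δ ((A ∪ C) \ (A Δ C)^c)) \ C^c)^c = {2, 7, 10}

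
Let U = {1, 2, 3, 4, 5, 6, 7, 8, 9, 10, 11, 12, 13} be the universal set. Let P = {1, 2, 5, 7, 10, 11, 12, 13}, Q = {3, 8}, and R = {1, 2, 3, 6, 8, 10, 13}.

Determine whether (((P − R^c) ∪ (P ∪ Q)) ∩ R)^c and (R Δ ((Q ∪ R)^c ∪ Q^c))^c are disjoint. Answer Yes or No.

R^c = {4, 5, 7, 9, 11, 12}
P − R^c = {1, 2, 10, 13}
P ∪ Q = {1, 2, 3, 5, 7, 8, 10, 11, 12, 13}
(P − R^c) ∪ (P ∪ Q) = {1, 2, 3, 5, 7, 8, 10, 11, 12, 13}
((P − R^c) ∪ (P ∪ Q)) ∩ R = {1, 2, 3, 8, 10, 13}
(((P − R^c) ∪ (P ∪ Q)) ∩ R)^c = {4, 5, 6, 7, 9, 11, 12}
Q ∪ R = {1, 2, 3, 6, 8, 10, 13}
(Q ∪ R)^c = {4, 5, 7, 9, 11, 12}
Q^c = {1, 2, 4, 5, 6, 7, 9, 10, 11, 12, 13}
(Q ∪ R)^c ∪ Q^c = {1, 2, 4, 5, 6, 7, 9, 10, 11, 12, 13}
R Δ ((Q ∪ R)^c ∪ Q^c) = {3, 4, 5, 7, 8, 9, 11, 12}
(R Δ ((Q ∪ R)^c ∪ Q^c))^c = {1, 2, 6, 10, 13}
6 lies in both, so they are not disjoint.

No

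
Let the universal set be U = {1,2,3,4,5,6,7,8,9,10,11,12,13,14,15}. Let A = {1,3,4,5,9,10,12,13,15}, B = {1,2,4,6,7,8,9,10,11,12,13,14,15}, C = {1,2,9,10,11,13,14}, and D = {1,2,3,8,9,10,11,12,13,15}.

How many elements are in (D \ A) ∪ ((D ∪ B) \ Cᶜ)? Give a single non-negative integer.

8

D \ A = {2,8,11}
D ∪ B = {1,2,3,4,6,7,8,9,10,11,12,13,14,15}
Cᶜ = {3,4,5,6,7,8,12,15}
(D ∪ B) \ Cᶜ = {1,2,9,10,11,13,14}
(D \ A) ∪ ((D ∪ B) \ Cᶜ) = {1,2,8,9,10,11,13,14}
|(D \ A) ∪ ((D ∪ B) \ Cᶜ)| = 8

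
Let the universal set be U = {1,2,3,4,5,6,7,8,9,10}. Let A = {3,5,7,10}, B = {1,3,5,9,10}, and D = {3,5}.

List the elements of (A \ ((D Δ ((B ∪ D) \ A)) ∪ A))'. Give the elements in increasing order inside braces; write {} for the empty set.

B ∪ D = {1,3,5,9,10}
(B ∪ D) \ A = {1,9}
D Δ ((B ∪ D) \ A) = {1,3,5,9}
(D Δ ((B ∪ D) \ A)) ∪ A = {1,3,5,7,9,10}
A \ ((D Δ ((B ∪ D) \ A)) ∪ A) = {}
(A \ ((D Δ ((B ∪ D) \ A)) ∪ A))' = {1,2,3,4,5,6,7,8,9,10}

{1,2,3,4,5,6,7,8,9,10}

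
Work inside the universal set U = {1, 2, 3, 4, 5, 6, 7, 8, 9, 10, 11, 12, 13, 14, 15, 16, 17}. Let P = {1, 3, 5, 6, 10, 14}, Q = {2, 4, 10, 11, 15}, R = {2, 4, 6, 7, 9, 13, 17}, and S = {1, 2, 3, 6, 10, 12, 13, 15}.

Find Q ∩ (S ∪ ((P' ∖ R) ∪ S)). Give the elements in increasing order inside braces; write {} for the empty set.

{2, 10, 11, 15}

P' = {2, 4, 7, 8, 9, 11, 12, 13, 15, 16, 17}
P' ∖ R = {8, 11, 12, 15, 16}
(P' ∖ R) ∪ S = {1, 2, 3, 6, 8, 10, 11, 12, 13, 15, 16}
S ∪ ((P' ∖ R) ∪ S) = {1, 2, 3, 6, 8, 10, 11, 12, 13, 15, 16}
Q ∩ (S ∪ ((P' ∖ R) ∪ S)) = {2, 10, 11, 15}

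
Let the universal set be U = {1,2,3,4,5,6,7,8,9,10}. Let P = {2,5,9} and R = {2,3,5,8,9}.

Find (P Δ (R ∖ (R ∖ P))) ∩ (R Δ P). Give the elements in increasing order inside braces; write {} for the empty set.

{}

R ∖ P = {3,8}
R ∖ (R ∖ P) = {2,5,9}
P Δ (R ∖ (R ∖ P)) = {}
R Δ P = {3,8}
(P Δ (R ∖ (R ∖ P))) ∩ (R Δ P) = {}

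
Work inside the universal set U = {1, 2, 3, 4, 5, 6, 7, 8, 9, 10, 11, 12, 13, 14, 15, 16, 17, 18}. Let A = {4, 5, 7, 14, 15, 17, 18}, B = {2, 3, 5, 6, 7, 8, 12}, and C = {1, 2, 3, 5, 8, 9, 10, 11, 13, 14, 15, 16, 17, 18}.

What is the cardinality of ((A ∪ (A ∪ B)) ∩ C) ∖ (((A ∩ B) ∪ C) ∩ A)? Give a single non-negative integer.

A ∪ B = {2, 3, 4, 5, 6, 7, 8, 12, 14, 15, 17, 18}
A ∪ (A ∪ B) = {2, 3, 4, 5, 6, 7, 8, 12, 14, 15, 17, 18}
(A ∪ (A ∪ B)) ∩ C = {2, 3, 5, 8, 14, 15, 17, 18}
A ∩ B = {5, 7}
(A ∩ B) ∪ C = {1, 2, 3, 5, 7, 8, 9, 10, 11, 13, 14, 15, 16, 17, 18}
((A ∩ B) ∪ C) ∩ A = {5, 7, 14, 15, 17, 18}
((A ∪ (A ∪ B)) ∩ C) ∖ (((A ∩ B) ∪ C) ∩ A) = {2, 3, 8}
|((A ∪ (A ∪ B)) ∩ C) ∖ (((A ∩ B) ∪ C) ∩ A)| = 3

3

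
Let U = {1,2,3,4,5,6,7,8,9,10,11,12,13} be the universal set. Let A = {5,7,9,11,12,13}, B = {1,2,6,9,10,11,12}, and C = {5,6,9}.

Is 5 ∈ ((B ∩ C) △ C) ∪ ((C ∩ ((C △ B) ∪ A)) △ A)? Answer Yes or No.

5 ∉ B and 5 ∈ C, so 5 ∉ B ∩ C
5 ∉ (B ∩ C) and 5 ∈ C, so 5 ∈ (B ∩ C) △ C
5 ∈ C and 5 ∉ B, so 5 ∈ C △ B
5 ∈ (C △ B) and 5 ∈ A, so 5 ∈ (C △ B) ∪ A
5 ∈ C and 5 ∈ ((C △ B) ∪ A), so 5 ∈ C ∩ ((C △ B) ∪ A)
5 ∈ (C ∩ ((C △ B) ∪ A)) and 5 ∈ A, so 5 ∉ (C ∩ ((C △ B) ∪ A)) △ A
5 ∈ ((B ∩ C) △ C) and 5 ∉ ((C ∩ ((C △ B) ∪ A)) △ A), so 5 ∈ ((B ∩ C) △ C) ∪ ((C ∩ ((C △ B) ∪ A)) △ A)

Yes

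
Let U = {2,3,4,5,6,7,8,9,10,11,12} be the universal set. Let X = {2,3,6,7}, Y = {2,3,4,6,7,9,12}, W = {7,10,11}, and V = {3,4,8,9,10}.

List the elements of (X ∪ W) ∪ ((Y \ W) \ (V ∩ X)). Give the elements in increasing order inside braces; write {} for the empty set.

{2,3,4,6,7,9,10,11,12}

X ∪ W = {2,3,6,7,10,11}
Y \ W = {2,3,4,6,9,12}
V ∩ X = {3}
(Y \ W) \ (V ∩ X) = {2,4,6,9,12}
(X ∪ W) ∪ ((Y \ W) \ (V ∩ X)) = {2,3,4,6,7,9,10,11,12}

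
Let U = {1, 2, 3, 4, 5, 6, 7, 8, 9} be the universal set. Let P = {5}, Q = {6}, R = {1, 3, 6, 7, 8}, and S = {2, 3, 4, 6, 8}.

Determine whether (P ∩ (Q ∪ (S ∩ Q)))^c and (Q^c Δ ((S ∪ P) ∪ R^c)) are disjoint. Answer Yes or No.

No

S ∩ Q = {6}
Q ∪ (S ∩ Q) = {6}
P ∩ (Q ∪ (S ∩ Q)) = {}
(P ∩ (Q ∪ (S ∩ Q)))^c = {1, 2, 3, 4, 5, 6, 7, 8, 9}
Q^c = {1, 2, 3, 4, 5, 7, 8, 9}
S ∪ P = {2, 3, 4, 5, 6, 8}
R^c = {2, 4, 5, 9}
(S ∪ P) ∪ R^c = {2, 3, 4, 5, 6, 8, 9}
Q^c Δ ((S ∪ P) ∪ R^c) = {1, 6, 7}
1 lies in both, so they are not disjoint.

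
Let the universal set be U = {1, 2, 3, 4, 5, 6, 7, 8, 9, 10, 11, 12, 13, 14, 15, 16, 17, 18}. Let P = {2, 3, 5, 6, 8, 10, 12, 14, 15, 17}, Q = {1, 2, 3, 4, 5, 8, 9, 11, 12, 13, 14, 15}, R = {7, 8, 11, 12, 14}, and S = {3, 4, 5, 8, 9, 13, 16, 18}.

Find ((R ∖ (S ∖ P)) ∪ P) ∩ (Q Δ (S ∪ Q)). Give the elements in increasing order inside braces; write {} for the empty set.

{}

S ∖ P = {4, 9, 13, 16, 18}
R ∖ (S ∖ P) = {7, 8, 11, 12, 14}
(R ∖ (S ∖ P)) ∪ P = {2, 3, 5, 6, 7, 8, 10, 11, 12, 14, 15, 17}
S ∪ Q = {1, 2, 3, 4, 5, 8, 9, 11, 12, 13, 14, 15, 16, 18}
Q Δ (S ∪ Q) = {16, 18}
((R ∖ (S ∖ P)) ∪ P) ∩ (Q Δ (S ∪ Q)) = {}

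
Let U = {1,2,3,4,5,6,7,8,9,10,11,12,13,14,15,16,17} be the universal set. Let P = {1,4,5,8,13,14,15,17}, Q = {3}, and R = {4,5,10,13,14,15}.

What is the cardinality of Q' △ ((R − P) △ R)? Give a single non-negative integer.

11

Q' = {1,2,4,5,6,7,8,9,10,11,12,13,14,15,16,17}
R − P = {10}
(R − P) △ R = {4,5,13,14,15}
Q' △ ((R − P) △ R) = {1,2,6,7,8,9,10,11,12,16,17}
|Q' △ ((R − P) △ R)| = 11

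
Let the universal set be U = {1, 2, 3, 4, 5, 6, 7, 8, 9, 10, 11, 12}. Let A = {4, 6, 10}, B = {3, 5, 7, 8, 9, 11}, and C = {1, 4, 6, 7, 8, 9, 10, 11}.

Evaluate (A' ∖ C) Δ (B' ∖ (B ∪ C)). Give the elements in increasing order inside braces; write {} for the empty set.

A' = {1, 2, 3, 5, 7, 8, 9, 11, 12}
A' ∖ C = {2, 3, 5, 12}
B' = {1, 2, 4, 6, 10, 12}
B ∪ C = {1, 3, 4, 5, 6, 7, 8, 9, 10, 11}
B' ∖ (B ∪ C) = {2, 12}
(A' ∖ C) Δ (B' ∖ (B ∪ C)) = {3, 5}

{3, 5}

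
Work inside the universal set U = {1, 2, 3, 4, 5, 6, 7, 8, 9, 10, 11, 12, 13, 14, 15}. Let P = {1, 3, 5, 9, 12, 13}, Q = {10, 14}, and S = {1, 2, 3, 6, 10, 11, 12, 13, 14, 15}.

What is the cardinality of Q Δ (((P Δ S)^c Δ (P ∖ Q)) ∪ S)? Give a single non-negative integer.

13

P Δ S = {2, 5, 6, 9, 10, 11, 14, 15}
(P Δ S)^c = {1, 3, 4, 7, 8, 12, 13}
P ∖ Q = {1, 3, 5, 9, 12, 13}
(P Δ S)^c Δ (P ∖ Q) = {4, 5, 7, 8, 9}
((P Δ S)^c Δ (P ∖ Q)) ∪ S = {1, 2, 3, 4, 5, 6, 7, 8, 9, 10, 11, 12, 13, 14, 15}
Q Δ (((P Δ S)^c Δ (P ∖ Q)) ∪ S) = {1, 2, 3, 4, 5, 6, 7, 8, 9, 11, 12, 13, 15}
|Q Δ (((P Δ S)^c Δ (P ∖ Q)) ∪ S)| = 13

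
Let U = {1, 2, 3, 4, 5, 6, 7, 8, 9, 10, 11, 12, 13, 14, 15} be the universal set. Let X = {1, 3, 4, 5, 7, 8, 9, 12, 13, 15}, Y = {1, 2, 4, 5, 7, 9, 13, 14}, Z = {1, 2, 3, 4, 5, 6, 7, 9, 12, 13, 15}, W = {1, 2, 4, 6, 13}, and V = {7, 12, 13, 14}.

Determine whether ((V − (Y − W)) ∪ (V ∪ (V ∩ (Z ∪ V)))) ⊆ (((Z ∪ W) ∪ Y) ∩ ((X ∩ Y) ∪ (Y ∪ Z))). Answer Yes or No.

Yes

Y − W = {5, 7, 9, 14}
V − (Y − W) = {12, 13}
Z ∪ V = {1, 2, 3, 4, 5, 6, 7, 9, 12, 13, 14, 15}
V ∩ (Z ∪ V) = {7, 12, 13, 14}
V ∪ (V ∩ (Z ∪ V)) = {7, 12, 13, 14}
(V − (Y − W)) ∪ (V ∪ (V ∩ (Z ∪ V))) = {7, 12, 13, 14}
Z ∪ W = {1, 2, 3, 4, 5, 6, 7, 9, 12, 13, 15}
(Z ∪ W) ∪ Y = {1, 2, 3, 4, 5, 6, 7, 9, 12, 13, 14, 15}
X ∩ Y = {1, 4, 5, 7, 9, 13}
Y ∪ Z = {1, 2, 3, 4, 5, 6, 7, 9, 12, 13, 14, 15}
(X ∩ Y) ∪ (Y ∪ Z) = {1, 2, 3, 4, 5, 6, 7, 9, 12, 13, 14, 15}
((Z ∪ W) ∪ Y) ∩ ((X ∩ Y) ∪ (Y ∪ Z)) = {1, 2, 3, 4, 5, 6, 7, 9, 12, 13, 14, 15}
Every element of {7, 12, 13, 14} is in {1, 2, 3, 4, 5, 6, 7, 9, 12, 13, 14, 15}, so (V − (Y − W)) ∪ (V ∪ (V ∩ (Z ∪ V))) ⊆ ((Z ∪ W) ∪ Y) ∩ ((X ∩ Y) ∪ (Y ∪ Z)).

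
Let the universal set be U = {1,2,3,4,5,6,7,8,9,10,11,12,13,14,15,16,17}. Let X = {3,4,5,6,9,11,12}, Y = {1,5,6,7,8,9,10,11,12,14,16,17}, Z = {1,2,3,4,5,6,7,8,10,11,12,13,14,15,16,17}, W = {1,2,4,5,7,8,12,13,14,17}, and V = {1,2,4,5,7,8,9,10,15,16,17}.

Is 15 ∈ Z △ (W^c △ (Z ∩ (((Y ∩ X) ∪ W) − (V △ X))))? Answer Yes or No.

15 ∉ W, so 15 ∈ W^c
15 ∉ Y and 15 ∉ X, so 15 ∉ Y ∩ X
15 ∉ (Y ∩ X) and 15 ∉ W, so 15 ∉ (Y ∩ X) ∪ W
15 ∈ V and 15 ∉ X, so 15 ∈ V △ X
15 ∉ ((Y ∩ X) ∪ W) and 15 ∈ (V △ X), so 15 ∉ ((Y ∩ X) ∪ W) − (V △ X)
15 ∈ Z and 15 ∉ (((Y ∩ X) ∪ W) − (V △ X)), so 15 ∉ Z ∩ (((Y ∩ X) ∪ W) − (V △ X))
15 ∈ W^c and 15 ∉ (Z ∩ (((Y ∩ X) ∪ W) − (V △ X))), so 15 ∈ W^c △ (Z ∩ (((Y ∩ X) ∪ W) − (V △ X)))
15 ∈ Z and 15 ∈ (W^c △ (Z ∩ (((Y ∩ X) ∪ W) − (V △ X)))), so 15 ∉ Z △ (W^c △ (Z ∩ (((Y ∩ X) ∪ W) − (V △ X))))

No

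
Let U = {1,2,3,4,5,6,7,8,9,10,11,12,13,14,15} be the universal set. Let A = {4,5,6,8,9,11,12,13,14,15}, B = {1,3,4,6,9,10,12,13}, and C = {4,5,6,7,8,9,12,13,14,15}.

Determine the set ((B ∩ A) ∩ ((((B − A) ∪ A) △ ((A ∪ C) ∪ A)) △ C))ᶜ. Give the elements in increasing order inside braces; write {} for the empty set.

{1,2,3,5,7,8,10,11,14,15}

B ∩ A = {4,6,9,12,13}
B − A = {1,3,10}
(B − A) ∪ A = {1,3,4,5,6,8,9,10,11,12,13,14,15}
A ∪ C = {4,5,6,7,8,9,11,12,13,14,15}
(A ∪ C) ∪ A = {4,5,6,7,8,9,11,12,13,14,15}
((B − A) ∪ A) △ ((A ∪ C) ∪ A) = {1,3,7,10}
(((B − A) ∪ A) △ ((A ∪ C) ∪ A)) △ C = {1,3,4,5,6,8,9,10,12,13,14,15}
(B ∩ A) ∩ ((((B − A) ∪ A) △ ((A ∪ C) ∪ A)) △ C) = {4,6,9,12,13}
((B ∩ A) ∩ ((((B − A) ∪ A) △ ((A ∪ C) ∪ A)) △ C))ᶜ = {1,2,3,5,7,8,10,11,14,15}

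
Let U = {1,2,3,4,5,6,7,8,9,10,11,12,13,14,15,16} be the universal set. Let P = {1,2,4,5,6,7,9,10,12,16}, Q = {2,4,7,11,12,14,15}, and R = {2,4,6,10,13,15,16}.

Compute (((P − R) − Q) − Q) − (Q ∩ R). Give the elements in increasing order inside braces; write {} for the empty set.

{1,5,9}

P − R = {1,5,7,9,12}
(P − R) − Q = {1,5,9}
((P − R) − Q) − Q = {1,5,9}
Q ∩ R = {2,4,15}
(((P − R) − Q) − Q) − (Q ∩ R) = {1,5,9}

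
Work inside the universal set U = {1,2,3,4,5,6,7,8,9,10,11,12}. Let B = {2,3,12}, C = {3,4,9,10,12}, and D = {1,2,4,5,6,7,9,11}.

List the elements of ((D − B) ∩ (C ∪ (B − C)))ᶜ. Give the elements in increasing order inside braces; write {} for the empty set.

D − B = {1,4,5,6,7,9,11}
B − C = {2}
C ∪ (B − C) = {2,3,4,9,10,12}
(D − B) ∩ (C ∪ (B − C)) = {4,9}
((D − B) ∩ (C ∪ (B − C)))ᶜ = {1,2,3,5,6,7,8,10,11,12}

{1,2,3,5,6,7,8,10,11,12}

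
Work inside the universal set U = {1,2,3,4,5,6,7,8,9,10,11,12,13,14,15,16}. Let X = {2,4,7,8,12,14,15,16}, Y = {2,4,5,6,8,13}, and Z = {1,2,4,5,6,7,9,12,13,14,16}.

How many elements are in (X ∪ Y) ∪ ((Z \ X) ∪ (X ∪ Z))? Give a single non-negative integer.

13

X ∪ Y = {2,4,5,6,7,8,12,13,14,15,16}
Z \ X = {1,5,6,9,13}
X ∪ Z = {1,2,4,5,6,7,8,9,12,13,14,15,16}
(Z \ X) ∪ (X ∪ Z) = {1,2,4,5,6,7,8,9,12,13,14,15,16}
(X ∪ Y) ∪ ((Z \ X) ∪ (X ∪ Z)) = {1,2,4,5,6,7,8,9,12,13,14,15,16}
|(X ∪ Y) ∪ ((Z \ X) ∪ (X ∪ Z))| = 13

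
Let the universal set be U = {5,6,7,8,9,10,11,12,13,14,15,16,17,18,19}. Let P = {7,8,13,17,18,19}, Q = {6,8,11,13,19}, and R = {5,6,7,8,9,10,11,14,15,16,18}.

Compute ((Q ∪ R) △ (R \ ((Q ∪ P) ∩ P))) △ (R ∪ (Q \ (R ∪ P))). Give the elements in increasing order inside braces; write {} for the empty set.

Q ∪ R = {5,6,7,8,9,10,11,13,14,15,16,18,19}
Q ∪ P = {6,7,8,11,13,17,18,19}
(Q ∪ P) ∩ P = {7,8,13,17,18,19}
R \ ((Q ∪ P) ∩ P) = {5,6,9,10,11,14,15,16}
(Q ∪ R) △ (R \ ((Q ∪ P) ∩ P)) = {7,8,13,18,19}
R ∪ P = {5,6,7,8,9,10,11,13,14,15,16,17,18,19}
Q \ (R ∪ P) = {}
R ∪ (Q \ (R ∪ P)) = {5,6,7,8,9,10,11,14,15,16,18}
((Q ∪ R) △ (R \ ((Q ∪ P) ∩ P))) △ (R ∪ (Q \ (R ∪ P))) = {5,6,9,10,11,13,14,15,16,19}

{5,6,9,10,11,13,14,15,16,19}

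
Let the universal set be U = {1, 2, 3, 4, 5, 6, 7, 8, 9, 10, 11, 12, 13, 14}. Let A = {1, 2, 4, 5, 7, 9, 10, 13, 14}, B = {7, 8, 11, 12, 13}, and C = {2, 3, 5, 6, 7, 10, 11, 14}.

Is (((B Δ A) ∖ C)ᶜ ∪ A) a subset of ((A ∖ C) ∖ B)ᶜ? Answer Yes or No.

No

B Δ A = {1, 2, 4, 5, 8, 9, 10, 11, 12, 14}
(B Δ A) ∖ C = {1, 4, 8, 9, 12}
((B Δ A) ∖ C)ᶜ = {2, 3, 5, 6, 7, 10, 11, 13, 14}
((B Δ A) ∖ C)ᶜ ∪ A = {1, 2, 3, 4, 5, 6, 7, 9, 10, 11, 13, 14}
A ∖ C = {1, 4, 9, 13}
(A ∖ C) ∖ B = {1, 4, 9}
((A ∖ C) ∖ B)ᶜ = {2, 3, 5, 6, 7, 8, 10, 11, 12, 13, 14}
1 ∈ ((B Δ A) ∖ C)ᶜ ∪ A but 1 ∉ ((A ∖ C) ∖ B)ᶜ, so the inclusion fails.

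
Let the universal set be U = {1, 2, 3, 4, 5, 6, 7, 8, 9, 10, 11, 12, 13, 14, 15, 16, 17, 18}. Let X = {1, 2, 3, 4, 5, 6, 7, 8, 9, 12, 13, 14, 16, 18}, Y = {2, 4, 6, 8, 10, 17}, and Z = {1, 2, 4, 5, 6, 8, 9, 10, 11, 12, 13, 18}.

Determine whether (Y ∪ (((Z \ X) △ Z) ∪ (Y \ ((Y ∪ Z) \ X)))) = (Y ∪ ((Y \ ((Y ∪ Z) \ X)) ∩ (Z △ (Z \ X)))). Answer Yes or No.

No

Z \ X = {10, 11}
(Z \ X) △ Z = {1, 2, 4, 5, 6, 8, 9, 12, 13, 18}
Y ∪ Z = {1, 2, 4, 5, 6, 8, 9, 10, 11, 12, 13, 17, 18}
(Y ∪ Z) \ X = {10, 11, 17}
Y \ ((Y ∪ Z) \ X) = {2, 4, 6, 8}
((Z \ X) △ Z) ∪ (Y \ ((Y ∪ Z) \ X)) = {1, 2, 4, 5, 6, 8, 9, 12, 13, 18}
Y ∪ (((Z \ X) △ Z) ∪ (Y \ ((Y ∪ Z) \ X))) = {1, 2, 4, 5, 6, 8, 9, 10, 12, 13, 17, 18}
Z △ (Z \ X) = {1, 2, 4, 5, 6, 8, 9, 12, 13, 18}
(Y \ ((Y ∪ Z) \ X)) ∩ (Z △ (Z \ X)) = {2, 4, 6, 8}
Y ∪ ((Y \ ((Y ∪ Z) \ X)) ∩ (Z △ (Z \ X))) = {2, 4, 6, 8, 10, 17}
1 ∈ Y ∪ (((Z \ X) △ Z) ∪ (Y \ ((Y ∪ Z) \ X))) but 1 ∉ Y ∪ ((Y \ ((Y ∪ Z) \ X)) ∩ (Z △ (Z \ X))), so they differ.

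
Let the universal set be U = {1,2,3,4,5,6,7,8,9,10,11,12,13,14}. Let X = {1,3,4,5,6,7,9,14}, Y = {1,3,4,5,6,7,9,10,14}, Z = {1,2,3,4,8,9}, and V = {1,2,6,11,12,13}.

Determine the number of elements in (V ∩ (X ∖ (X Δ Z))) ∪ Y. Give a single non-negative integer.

X Δ Z = {2,5,6,7,8,14}
X ∖ (X Δ Z) = {1,3,4,9}
V ∩ (X ∖ (X Δ Z)) = {1}
(V ∩ (X ∖ (X Δ Z))) ∪ Y = {1,3,4,5,6,7,9,10,14}
|(V ∩ (X ∖ (X Δ Z))) ∪ Y| = 9

9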